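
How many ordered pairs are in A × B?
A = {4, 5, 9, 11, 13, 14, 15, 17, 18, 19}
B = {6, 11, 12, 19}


Set A = {4, 5, 9, 11, 13, 14, 15, 17, 18, 19} has 10 elements.
Set B = {6, 11, 12, 19} has 4 elements.
|A × B| = |A| × |B| = 10 × 4 = 40

40


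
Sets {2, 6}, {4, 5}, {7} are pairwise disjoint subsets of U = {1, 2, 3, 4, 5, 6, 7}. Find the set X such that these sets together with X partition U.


U = {1, 2, 3, 4, 5, 6, 7}
Shown blocks: {2, 6}, {4, 5}, {7}
A partition's blocks are pairwise disjoint and cover U, so the missing block = U \ (union of shown blocks).
Union of shown blocks: {2, 4, 5, 6, 7}
Missing block = U \ (union) = {1, 3}

{1, 3}


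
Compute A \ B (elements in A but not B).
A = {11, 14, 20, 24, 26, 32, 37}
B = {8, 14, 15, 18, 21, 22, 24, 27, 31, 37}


Set A = {11, 14, 20, 24, 26, 32, 37}
Set B = {8, 14, 15, 18, 21, 22, 24, 27, 31, 37}
A \ B includes elements in A that are not in B.
Check each element of A:
11 (not in B, keep), 14 (in B, remove), 20 (not in B, keep), 24 (in B, remove), 26 (not in B, keep), 32 (not in B, keep), 37 (in B, remove)
A \ B = {11, 20, 26, 32}

{11, 20, 26, 32}


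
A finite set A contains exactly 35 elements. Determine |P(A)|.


The set has 35 elements.
The power set contains all possible subsets.
|P(A)| = 2^|A| = 2^35 = 34359738368

34359738368


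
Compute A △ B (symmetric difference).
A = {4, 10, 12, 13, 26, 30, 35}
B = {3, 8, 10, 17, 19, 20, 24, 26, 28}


Set A = {4, 10, 12, 13, 26, 30, 35}
Set B = {3, 8, 10, 17, 19, 20, 24, 26, 28}
A △ B = (A \ B) ∪ (B \ A)
Elements in A but not B: {4, 12, 13, 30, 35}
Elements in B but not A: {3, 8, 17, 19, 20, 24, 28}
A △ B = {3, 4, 8, 12, 13, 17, 19, 20, 24, 28, 30, 35}

{3, 4, 8, 12, 13, 17, 19, 20, 24, 28, 30, 35}


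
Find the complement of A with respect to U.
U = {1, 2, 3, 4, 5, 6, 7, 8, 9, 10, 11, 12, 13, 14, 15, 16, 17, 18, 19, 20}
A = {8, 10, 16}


Universal set U = {1, 2, 3, 4, 5, 6, 7, 8, 9, 10, 11, 12, 13, 14, 15, 16, 17, 18, 19, 20}
Set A = {8, 10, 16}
A' = U \ A = elements in U but not in A
Checking each element of U:
1 (not in A, include), 2 (not in A, include), 3 (not in A, include), 4 (not in A, include), 5 (not in A, include), 6 (not in A, include), 7 (not in A, include), 8 (in A, exclude), 9 (not in A, include), 10 (in A, exclude), 11 (not in A, include), 12 (not in A, include), 13 (not in A, include), 14 (not in A, include), 15 (not in A, include), 16 (in A, exclude), 17 (not in A, include), 18 (not in A, include), 19 (not in A, include), 20 (not in A, include)
A' = {1, 2, 3, 4, 5, 6, 7, 9, 11, 12, 13, 14, 15, 17, 18, 19, 20}

{1, 2, 3, 4, 5, 6, 7, 9, 11, 12, 13, 14, 15, 17, 18, 19, 20}


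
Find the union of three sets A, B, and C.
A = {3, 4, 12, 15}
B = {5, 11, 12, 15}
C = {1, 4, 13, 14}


Set A = {3, 4, 12, 15}
Set B = {5, 11, 12, 15}
Set C = {1, 4, 13, 14}
First, A ∪ B = {3, 4, 5, 11, 12, 15}
Then, (A ∪ B) ∪ C = {1, 3, 4, 5, 11, 12, 13, 14, 15}

{1, 3, 4, 5, 11, 12, 13, 14, 15}


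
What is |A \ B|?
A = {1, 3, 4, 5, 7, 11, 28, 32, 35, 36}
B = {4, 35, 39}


Set A = {1, 3, 4, 5, 7, 11, 28, 32, 35, 36}
Set B = {4, 35, 39}
A \ B = {1, 3, 5, 7, 11, 28, 32, 36}
|A \ B| = 8

8


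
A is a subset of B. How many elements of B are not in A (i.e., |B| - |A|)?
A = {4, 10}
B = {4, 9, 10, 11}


Set A = {4, 10}, |A| = 2
Set B = {4, 9, 10, 11}, |B| = 4
Since A ⊆ B: B \ A = {9, 11}
|B| - |A| = 4 - 2 = 2

2


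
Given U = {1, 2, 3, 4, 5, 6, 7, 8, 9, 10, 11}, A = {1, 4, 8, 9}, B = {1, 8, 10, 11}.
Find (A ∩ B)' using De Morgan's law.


U = {1, 2, 3, 4, 5, 6, 7, 8, 9, 10, 11}
A = {1, 4, 8, 9}, B = {1, 8, 10, 11}
A ∩ B = {1, 8}
(A ∩ B)' = U \ (A ∩ B) = {2, 3, 4, 5, 6, 7, 9, 10, 11}
Verification via A' ∪ B': A' = {2, 3, 5, 6, 7, 10, 11}, B' = {2, 3, 4, 5, 6, 7, 9}
A' ∪ B' = {2, 3, 4, 5, 6, 7, 9, 10, 11} ✓

{2, 3, 4, 5, 6, 7, 9, 10, 11}


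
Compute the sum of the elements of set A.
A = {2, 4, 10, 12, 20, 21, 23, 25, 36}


Set A = {2, 4, 10, 12, 20, 21, 23, 25, 36}
Sum = 2 + 4 + 10 + 12 + 20 + 21 + 23 + 25 + 36 = 153

153


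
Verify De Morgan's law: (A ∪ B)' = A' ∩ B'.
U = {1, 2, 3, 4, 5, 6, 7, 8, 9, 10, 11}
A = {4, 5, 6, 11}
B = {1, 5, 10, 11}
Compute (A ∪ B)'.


U = {1, 2, 3, 4, 5, 6, 7, 8, 9, 10, 11}
A = {4, 5, 6, 11}, B = {1, 5, 10, 11}
A ∪ B = {1, 4, 5, 6, 10, 11}
(A ∪ B)' = U \ (A ∪ B) = {2, 3, 7, 8, 9}
Verification via A' ∩ B': A' = {1, 2, 3, 7, 8, 9, 10}, B' = {2, 3, 4, 6, 7, 8, 9}
A' ∩ B' = {2, 3, 7, 8, 9} ✓

{2, 3, 7, 8, 9}


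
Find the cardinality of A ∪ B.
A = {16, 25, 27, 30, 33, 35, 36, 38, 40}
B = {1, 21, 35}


Set A = {16, 25, 27, 30, 33, 35, 36, 38, 40}, |A| = 9
Set B = {1, 21, 35}, |B| = 3
A ∩ B = {35}, |A ∩ B| = 1
|A ∪ B| = |A| + |B| - |A ∩ B| = 9 + 3 - 1 = 11

11


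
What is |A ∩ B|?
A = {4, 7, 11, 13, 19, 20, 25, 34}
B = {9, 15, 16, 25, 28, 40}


Set A = {4, 7, 11, 13, 19, 20, 25, 34}
Set B = {9, 15, 16, 25, 28, 40}
A ∩ B = {25}
|A ∩ B| = 1

1


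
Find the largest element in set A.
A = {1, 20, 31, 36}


Set A = {1, 20, 31, 36}
Elements in ascending order: 1, 20, 31, 36
The largest element is 36.

36


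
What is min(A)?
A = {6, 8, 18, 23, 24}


Set A = {6, 8, 18, 23, 24}
Elements in ascending order: 6, 8, 18, 23, 24
The smallest element is 6.

6


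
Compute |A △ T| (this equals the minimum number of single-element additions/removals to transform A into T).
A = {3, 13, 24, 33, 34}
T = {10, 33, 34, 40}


Set A = {3, 13, 24, 33, 34}
Set T = {10, 33, 34, 40}
Elements to remove from A (in A, not in T): {3, 13, 24} → 3 removals
Elements to add to A (in T, not in A): {10, 40} → 2 additions
Total edits = 3 + 2 = 5

5


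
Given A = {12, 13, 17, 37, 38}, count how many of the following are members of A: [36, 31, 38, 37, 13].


Set A = {12, 13, 17, 37, 38}
Candidates: [36, 31, 38, 37, 13]
Check each candidate:
36 ∉ A, 31 ∉ A, 38 ∈ A, 37 ∈ A, 13 ∈ A
Count of candidates in A: 3

3


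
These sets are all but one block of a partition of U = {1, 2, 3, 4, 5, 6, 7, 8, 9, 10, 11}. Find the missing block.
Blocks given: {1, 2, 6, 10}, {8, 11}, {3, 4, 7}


U = {1, 2, 3, 4, 5, 6, 7, 8, 9, 10, 11}
Shown blocks: {1, 2, 6, 10}, {8, 11}, {3, 4, 7}
A partition's blocks are pairwise disjoint and cover U, so the missing block = U \ (union of shown blocks).
Union of shown blocks: {1, 2, 3, 4, 6, 7, 8, 10, 11}
Missing block = U \ (union) = {5, 9}

{5, 9}


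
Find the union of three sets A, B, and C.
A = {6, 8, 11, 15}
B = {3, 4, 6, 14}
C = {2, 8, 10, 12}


Set A = {6, 8, 11, 15}
Set B = {3, 4, 6, 14}
Set C = {2, 8, 10, 12}
First, A ∪ B = {3, 4, 6, 8, 11, 14, 15}
Then, (A ∪ B) ∪ C = {2, 3, 4, 6, 8, 10, 11, 12, 14, 15}

{2, 3, 4, 6, 8, 10, 11, 12, 14, 15}


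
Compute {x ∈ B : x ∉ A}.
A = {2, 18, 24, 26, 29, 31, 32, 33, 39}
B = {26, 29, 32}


Set A = {2, 18, 24, 26, 29, 31, 32, 33, 39}
Set B = {26, 29, 32}
Check each element of B against A:
26 ∈ A, 29 ∈ A, 32 ∈ A
Elements of B not in A: {}

{}


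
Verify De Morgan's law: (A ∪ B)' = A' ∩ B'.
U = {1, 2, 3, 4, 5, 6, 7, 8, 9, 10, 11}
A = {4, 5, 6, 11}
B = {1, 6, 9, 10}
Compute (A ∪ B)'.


U = {1, 2, 3, 4, 5, 6, 7, 8, 9, 10, 11}
A = {4, 5, 6, 11}, B = {1, 6, 9, 10}
A ∪ B = {1, 4, 5, 6, 9, 10, 11}
(A ∪ B)' = U \ (A ∪ B) = {2, 3, 7, 8}
Verification via A' ∩ B': A' = {1, 2, 3, 7, 8, 9, 10}, B' = {2, 3, 4, 5, 7, 8, 11}
A' ∩ B' = {2, 3, 7, 8} ✓

{2, 3, 7, 8}


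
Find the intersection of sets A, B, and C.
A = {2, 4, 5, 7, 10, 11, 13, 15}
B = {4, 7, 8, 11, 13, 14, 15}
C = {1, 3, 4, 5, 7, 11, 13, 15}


Set A = {2, 4, 5, 7, 10, 11, 13, 15}
Set B = {4, 7, 8, 11, 13, 14, 15}
Set C = {1, 3, 4, 5, 7, 11, 13, 15}
First, A ∩ B = {4, 7, 11, 13, 15}
Then, (A ∩ B) ∩ C = {4, 7, 11, 13, 15}

{4, 7, 11, 13, 15}


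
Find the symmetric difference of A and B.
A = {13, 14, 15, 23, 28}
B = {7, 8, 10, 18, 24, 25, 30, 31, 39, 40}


Set A = {13, 14, 15, 23, 28}
Set B = {7, 8, 10, 18, 24, 25, 30, 31, 39, 40}
A △ B = (A \ B) ∪ (B \ A)
Elements in A but not B: {13, 14, 15, 23, 28}
Elements in B but not A: {7, 8, 10, 18, 24, 25, 30, 31, 39, 40}
A △ B = {7, 8, 10, 13, 14, 15, 18, 23, 24, 25, 28, 30, 31, 39, 40}

{7, 8, 10, 13, 14, 15, 18, 23, 24, 25, 28, 30, 31, 39, 40}


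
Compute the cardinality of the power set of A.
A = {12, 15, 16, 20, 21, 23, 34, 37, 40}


Set A = {12, 15, 16, 20, 21, 23, 34, 37, 40}
|A| = 9
The power set P(A) contains all subsets of A.
|P(A)| = 2^|A| = 2^9 = 512

512


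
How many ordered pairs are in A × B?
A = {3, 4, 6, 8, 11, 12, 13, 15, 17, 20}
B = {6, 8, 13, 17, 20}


Set A = {3, 4, 6, 8, 11, 12, 13, 15, 17, 20} has 10 elements.
Set B = {6, 8, 13, 17, 20} has 5 elements.
|A × B| = |A| × |B| = 10 × 5 = 50

50


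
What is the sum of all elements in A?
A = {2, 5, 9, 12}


Set A = {2, 5, 9, 12}
Sum = 2 + 5 + 9 + 12 = 28

28


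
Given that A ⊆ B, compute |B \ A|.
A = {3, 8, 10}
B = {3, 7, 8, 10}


Set A = {3, 8, 10}, |A| = 3
Set B = {3, 7, 8, 10}, |B| = 4
Since A ⊆ B: B \ A = {7}
|B| - |A| = 4 - 3 = 1

1


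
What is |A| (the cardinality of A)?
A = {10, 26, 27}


Set A = {10, 26, 27}
Listing elements: 10, 26, 27
Counting: 3 elements
|A| = 3

3


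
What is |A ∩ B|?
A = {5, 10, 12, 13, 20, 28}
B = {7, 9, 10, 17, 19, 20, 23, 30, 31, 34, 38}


Set A = {5, 10, 12, 13, 20, 28}
Set B = {7, 9, 10, 17, 19, 20, 23, 30, 31, 34, 38}
A ∩ B = {10, 20}
|A ∩ B| = 2

2


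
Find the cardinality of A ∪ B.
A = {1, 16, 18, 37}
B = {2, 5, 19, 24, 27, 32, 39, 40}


Set A = {1, 16, 18, 37}, |A| = 4
Set B = {2, 5, 19, 24, 27, 32, 39, 40}, |B| = 8
A ∩ B = {}, |A ∩ B| = 0
|A ∪ B| = |A| + |B| - |A ∩ B| = 4 + 8 - 0 = 12

12


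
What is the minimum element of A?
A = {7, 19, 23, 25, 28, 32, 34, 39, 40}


Set A = {7, 19, 23, 25, 28, 32, 34, 39, 40}
Elements in ascending order: 7, 19, 23, 25, 28, 32, 34, 39, 40
The smallest element is 7.

7


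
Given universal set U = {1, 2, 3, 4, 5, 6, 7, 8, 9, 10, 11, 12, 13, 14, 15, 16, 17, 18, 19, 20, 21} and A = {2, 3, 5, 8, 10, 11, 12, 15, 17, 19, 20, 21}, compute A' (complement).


Universal set U = {1, 2, 3, 4, 5, 6, 7, 8, 9, 10, 11, 12, 13, 14, 15, 16, 17, 18, 19, 20, 21}
Set A = {2, 3, 5, 8, 10, 11, 12, 15, 17, 19, 20, 21}
A' = U \ A = elements in U but not in A
Checking each element of U:
1 (not in A, include), 2 (in A, exclude), 3 (in A, exclude), 4 (not in A, include), 5 (in A, exclude), 6 (not in A, include), 7 (not in A, include), 8 (in A, exclude), 9 (not in A, include), 10 (in A, exclude), 11 (in A, exclude), 12 (in A, exclude), 13 (not in A, include), 14 (not in A, include), 15 (in A, exclude), 16 (not in A, include), 17 (in A, exclude), 18 (not in A, include), 19 (in A, exclude), 20 (in A, exclude), 21 (in A, exclude)
A' = {1, 4, 6, 7, 9, 13, 14, 16, 18}

{1, 4, 6, 7, 9, 13, 14, 16, 18}


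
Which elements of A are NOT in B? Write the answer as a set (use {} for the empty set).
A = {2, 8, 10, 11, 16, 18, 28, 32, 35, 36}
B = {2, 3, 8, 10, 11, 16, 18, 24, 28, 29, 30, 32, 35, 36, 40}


Set A = {2, 8, 10, 11, 16, 18, 28, 32, 35, 36}
Set B = {2, 3, 8, 10, 11, 16, 18, 24, 28, 29, 30, 32, 35, 36, 40}
Check each element of A against B:
2 ∈ B, 8 ∈ B, 10 ∈ B, 11 ∈ B, 16 ∈ B, 18 ∈ B, 28 ∈ B, 32 ∈ B, 35 ∈ B, 36 ∈ B
Elements of A not in B: {}

{}


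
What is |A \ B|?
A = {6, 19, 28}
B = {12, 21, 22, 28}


Set A = {6, 19, 28}
Set B = {12, 21, 22, 28}
A \ B = {6, 19}
|A \ B| = 2

2


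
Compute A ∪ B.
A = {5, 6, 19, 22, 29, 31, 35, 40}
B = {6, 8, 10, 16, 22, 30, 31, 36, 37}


Set A = {5, 6, 19, 22, 29, 31, 35, 40}
Set B = {6, 8, 10, 16, 22, 30, 31, 36, 37}
A ∪ B includes all elements in either set.
Elements from A: {5, 6, 19, 22, 29, 31, 35, 40}
Elements from B not already included: {8, 10, 16, 30, 36, 37}
A ∪ B = {5, 6, 8, 10, 16, 19, 22, 29, 30, 31, 35, 36, 37, 40}

{5, 6, 8, 10, 16, 19, 22, 29, 30, 31, 35, 36, 37, 40}


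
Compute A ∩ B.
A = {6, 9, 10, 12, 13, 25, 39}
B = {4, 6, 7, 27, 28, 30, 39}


Set A = {6, 9, 10, 12, 13, 25, 39}
Set B = {4, 6, 7, 27, 28, 30, 39}
A ∩ B includes only elements in both sets.
Check each element of A against B:
6 ✓, 9 ✗, 10 ✗, 12 ✗, 13 ✗, 25 ✗, 39 ✓
A ∩ B = {6, 39}

{6, 39}


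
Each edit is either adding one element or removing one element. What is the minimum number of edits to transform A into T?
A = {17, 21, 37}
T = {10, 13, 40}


Set A = {17, 21, 37}
Set T = {10, 13, 40}
Elements to remove from A (in A, not in T): {17, 21, 37} → 3 removals
Elements to add to A (in T, not in A): {10, 13, 40} → 3 additions
Total edits = 3 + 3 = 6

6


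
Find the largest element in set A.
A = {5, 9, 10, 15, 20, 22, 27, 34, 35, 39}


Set A = {5, 9, 10, 15, 20, 22, 27, 34, 35, 39}
Elements in ascending order: 5, 9, 10, 15, 20, 22, 27, 34, 35, 39
The largest element is 39.

39


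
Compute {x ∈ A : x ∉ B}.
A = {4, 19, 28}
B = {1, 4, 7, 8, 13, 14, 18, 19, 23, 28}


Set A = {4, 19, 28}
Set B = {1, 4, 7, 8, 13, 14, 18, 19, 23, 28}
Check each element of A against B:
4 ∈ B, 19 ∈ B, 28 ∈ B
Elements of A not in B: {}

{}


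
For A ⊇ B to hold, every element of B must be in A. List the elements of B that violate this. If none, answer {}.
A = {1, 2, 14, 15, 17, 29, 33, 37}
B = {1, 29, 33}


Set A = {1, 2, 14, 15, 17, 29, 33, 37}
Set B = {1, 29, 33}
Check each element of B against A:
1 ∈ A, 29 ∈ A, 33 ∈ A
Elements of B not in A: {}

{}


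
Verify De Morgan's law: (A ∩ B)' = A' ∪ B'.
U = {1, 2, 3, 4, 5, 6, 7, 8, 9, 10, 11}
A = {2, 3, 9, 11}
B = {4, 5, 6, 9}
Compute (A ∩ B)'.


U = {1, 2, 3, 4, 5, 6, 7, 8, 9, 10, 11}
A = {2, 3, 9, 11}, B = {4, 5, 6, 9}
A ∩ B = {9}
(A ∩ B)' = U \ (A ∩ B) = {1, 2, 3, 4, 5, 6, 7, 8, 10, 11}
Verification via A' ∪ B': A' = {1, 4, 5, 6, 7, 8, 10}, B' = {1, 2, 3, 7, 8, 10, 11}
A' ∪ B' = {1, 2, 3, 4, 5, 6, 7, 8, 10, 11} ✓

{1, 2, 3, 4, 5, 6, 7, 8, 10, 11}


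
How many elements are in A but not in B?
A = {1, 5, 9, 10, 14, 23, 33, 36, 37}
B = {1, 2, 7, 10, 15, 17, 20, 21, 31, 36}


Set A = {1, 5, 9, 10, 14, 23, 33, 36, 37}
Set B = {1, 2, 7, 10, 15, 17, 20, 21, 31, 36}
A \ B = {5, 9, 14, 23, 33, 37}
|A \ B| = 6

6


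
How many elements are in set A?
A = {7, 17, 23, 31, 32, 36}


Set A = {7, 17, 23, 31, 32, 36}
Listing elements: 7, 17, 23, 31, 32, 36
Counting: 6 elements
|A| = 6

6


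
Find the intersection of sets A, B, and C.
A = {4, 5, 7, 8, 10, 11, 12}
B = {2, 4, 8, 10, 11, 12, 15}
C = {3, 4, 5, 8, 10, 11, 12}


Set A = {4, 5, 7, 8, 10, 11, 12}
Set B = {2, 4, 8, 10, 11, 12, 15}
Set C = {3, 4, 5, 8, 10, 11, 12}
First, A ∩ B = {4, 8, 10, 11, 12}
Then, (A ∩ B) ∩ C = {4, 8, 10, 11, 12}

{4, 8, 10, 11, 12}


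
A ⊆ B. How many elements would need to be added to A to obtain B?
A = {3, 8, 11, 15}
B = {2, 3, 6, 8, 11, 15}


Set A = {3, 8, 11, 15}, |A| = 4
Set B = {2, 3, 6, 8, 11, 15}, |B| = 6
Since A ⊆ B: B \ A = {2, 6}
|B| - |A| = 6 - 4 = 2

2


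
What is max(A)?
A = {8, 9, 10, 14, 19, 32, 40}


Set A = {8, 9, 10, 14, 19, 32, 40}
Elements in ascending order: 8, 9, 10, 14, 19, 32, 40
The largest element is 40.

40


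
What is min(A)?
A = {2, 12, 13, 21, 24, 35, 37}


Set A = {2, 12, 13, 21, 24, 35, 37}
Elements in ascending order: 2, 12, 13, 21, 24, 35, 37
The smallest element is 2.

2


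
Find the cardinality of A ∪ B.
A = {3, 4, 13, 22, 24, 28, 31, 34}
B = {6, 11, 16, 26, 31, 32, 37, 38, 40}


Set A = {3, 4, 13, 22, 24, 28, 31, 34}, |A| = 8
Set B = {6, 11, 16, 26, 31, 32, 37, 38, 40}, |B| = 9
A ∩ B = {31}, |A ∩ B| = 1
|A ∪ B| = |A| + |B| - |A ∩ B| = 8 + 9 - 1 = 16

16


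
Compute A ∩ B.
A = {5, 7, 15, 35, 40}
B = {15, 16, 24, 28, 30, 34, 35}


Set A = {5, 7, 15, 35, 40}
Set B = {15, 16, 24, 28, 30, 34, 35}
A ∩ B includes only elements in both sets.
Check each element of A against B:
5 ✗, 7 ✗, 15 ✓, 35 ✓, 40 ✗
A ∩ B = {15, 35}

{15, 35}


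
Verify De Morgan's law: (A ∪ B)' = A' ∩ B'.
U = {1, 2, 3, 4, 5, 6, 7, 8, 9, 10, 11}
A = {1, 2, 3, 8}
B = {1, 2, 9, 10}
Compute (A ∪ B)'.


U = {1, 2, 3, 4, 5, 6, 7, 8, 9, 10, 11}
A = {1, 2, 3, 8}, B = {1, 2, 9, 10}
A ∪ B = {1, 2, 3, 8, 9, 10}
(A ∪ B)' = U \ (A ∪ B) = {4, 5, 6, 7, 11}
Verification via A' ∩ B': A' = {4, 5, 6, 7, 9, 10, 11}, B' = {3, 4, 5, 6, 7, 8, 11}
A' ∩ B' = {4, 5, 6, 7, 11} ✓

{4, 5, 6, 7, 11}


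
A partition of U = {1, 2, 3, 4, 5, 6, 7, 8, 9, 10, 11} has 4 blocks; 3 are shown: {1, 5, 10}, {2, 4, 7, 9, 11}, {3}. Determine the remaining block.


U = {1, 2, 3, 4, 5, 6, 7, 8, 9, 10, 11}
Shown blocks: {1, 5, 10}, {2, 4, 7, 9, 11}, {3}
A partition's blocks are pairwise disjoint and cover U, so the missing block = U \ (union of shown blocks).
Union of shown blocks: {1, 2, 3, 4, 5, 7, 9, 10, 11}
Missing block = U \ (union) = {6, 8}

{6, 8}


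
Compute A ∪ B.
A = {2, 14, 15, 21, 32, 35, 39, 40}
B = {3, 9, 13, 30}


Set A = {2, 14, 15, 21, 32, 35, 39, 40}
Set B = {3, 9, 13, 30}
A ∪ B includes all elements in either set.
Elements from A: {2, 14, 15, 21, 32, 35, 39, 40}
Elements from B not already included: {3, 9, 13, 30}
A ∪ B = {2, 3, 9, 13, 14, 15, 21, 30, 32, 35, 39, 40}

{2, 3, 9, 13, 14, 15, 21, 30, 32, 35, 39, 40}


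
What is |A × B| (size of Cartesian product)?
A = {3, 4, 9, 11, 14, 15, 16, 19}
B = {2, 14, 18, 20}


Set A = {3, 4, 9, 11, 14, 15, 16, 19} has 8 elements.
Set B = {2, 14, 18, 20} has 4 elements.
|A × B| = |A| × |B| = 8 × 4 = 32

32


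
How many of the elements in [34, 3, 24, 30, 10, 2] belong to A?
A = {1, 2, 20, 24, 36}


Set A = {1, 2, 20, 24, 36}
Candidates: [34, 3, 24, 30, 10, 2]
Check each candidate:
34 ∉ A, 3 ∉ A, 24 ∈ A, 30 ∉ A, 10 ∉ A, 2 ∈ A
Count of candidates in A: 2

2


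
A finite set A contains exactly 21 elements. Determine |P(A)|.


The set has 21 elements.
The power set contains all possible subsets.
|P(A)| = 2^|A| = 2^21 = 2097152

2097152


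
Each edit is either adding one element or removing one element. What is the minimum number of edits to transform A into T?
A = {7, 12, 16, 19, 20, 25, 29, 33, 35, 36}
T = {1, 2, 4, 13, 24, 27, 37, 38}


Set A = {7, 12, 16, 19, 20, 25, 29, 33, 35, 36}
Set T = {1, 2, 4, 13, 24, 27, 37, 38}
Elements to remove from A (in A, not in T): {7, 12, 16, 19, 20, 25, 29, 33, 35, 36} → 10 removals
Elements to add to A (in T, not in A): {1, 2, 4, 13, 24, 27, 37, 38} → 8 additions
Total edits = 10 + 8 = 18

18


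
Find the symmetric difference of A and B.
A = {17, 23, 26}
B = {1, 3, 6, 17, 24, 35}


Set A = {17, 23, 26}
Set B = {1, 3, 6, 17, 24, 35}
A △ B = (A \ B) ∪ (B \ A)
Elements in A but not B: {23, 26}
Elements in B but not A: {1, 3, 6, 24, 35}
A △ B = {1, 3, 6, 23, 24, 26, 35}

{1, 3, 6, 23, 24, 26, 35}


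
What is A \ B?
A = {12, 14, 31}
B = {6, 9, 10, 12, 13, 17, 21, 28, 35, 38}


Set A = {12, 14, 31}
Set B = {6, 9, 10, 12, 13, 17, 21, 28, 35, 38}
A \ B includes elements in A that are not in B.
Check each element of A:
12 (in B, remove), 14 (not in B, keep), 31 (not in B, keep)
A \ B = {14, 31}

{14, 31}


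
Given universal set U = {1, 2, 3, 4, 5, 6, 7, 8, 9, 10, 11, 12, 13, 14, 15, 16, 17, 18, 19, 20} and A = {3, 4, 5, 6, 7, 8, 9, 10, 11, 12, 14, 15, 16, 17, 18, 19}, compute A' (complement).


Universal set U = {1, 2, 3, 4, 5, 6, 7, 8, 9, 10, 11, 12, 13, 14, 15, 16, 17, 18, 19, 20}
Set A = {3, 4, 5, 6, 7, 8, 9, 10, 11, 12, 14, 15, 16, 17, 18, 19}
A' = U \ A = elements in U but not in A
Checking each element of U:
1 (not in A, include), 2 (not in A, include), 3 (in A, exclude), 4 (in A, exclude), 5 (in A, exclude), 6 (in A, exclude), 7 (in A, exclude), 8 (in A, exclude), 9 (in A, exclude), 10 (in A, exclude), 11 (in A, exclude), 12 (in A, exclude), 13 (not in A, include), 14 (in A, exclude), 15 (in A, exclude), 16 (in A, exclude), 17 (in A, exclude), 18 (in A, exclude), 19 (in A, exclude), 20 (not in A, include)
A' = {1, 2, 13, 20}

{1, 2, 13, 20}


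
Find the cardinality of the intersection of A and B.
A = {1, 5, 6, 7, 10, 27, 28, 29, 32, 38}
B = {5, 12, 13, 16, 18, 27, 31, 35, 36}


Set A = {1, 5, 6, 7, 10, 27, 28, 29, 32, 38}
Set B = {5, 12, 13, 16, 18, 27, 31, 35, 36}
A ∩ B = {5, 27}
|A ∩ B| = 2

2


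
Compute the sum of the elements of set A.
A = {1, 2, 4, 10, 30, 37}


Set A = {1, 2, 4, 10, 30, 37}
Sum = 1 + 2 + 4 + 10 + 30 + 37 = 84

84


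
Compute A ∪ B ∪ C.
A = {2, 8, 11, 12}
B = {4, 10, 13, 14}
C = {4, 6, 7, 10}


Set A = {2, 8, 11, 12}
Set B = {4, 10, 13, 14}
Set C = {4, 6, 7, 10}
First, A ∪ B = {2, 4, 8, 10, 11, 12, 13, 14}
Then, (A ∪ B) ∪ C = {2, 4, 6, 7, 8, 10, 11, 12, 13, 14}

{2, 4, 6, 7, 8, 10, 11, 12, 13, 14}


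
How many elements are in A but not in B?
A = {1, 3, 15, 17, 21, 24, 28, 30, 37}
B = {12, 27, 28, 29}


Set A = {1, 3, 15, 17, 21, 24, 28, 30, 37}
Set B = {12, 27, 28, 29}
A \ B = {1, 3, 15, 17, 21, 24, 30, 37}
|A \ B| = 8

8


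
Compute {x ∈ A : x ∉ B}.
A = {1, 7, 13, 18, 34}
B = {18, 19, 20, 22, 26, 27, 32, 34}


Set A = {1, 7, 13, 18, 34}
Set B = {18, 19, 20, 22, 26, 27, 32, 34}
Check each element of A against B:
1 ∉ B (include), 7 ∉ B (include), 13 ∉ B (include), 18 ∈ B, 34 ∈ B
Elements of A not in B: {1, 7, 13}

{1, 7, 13}


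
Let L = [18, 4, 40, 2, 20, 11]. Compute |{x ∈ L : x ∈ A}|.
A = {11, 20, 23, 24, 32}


Set A = {11, 20, 23, 24, 32}
Candidates: [18, 4, 40, 2, 20, 11]
Check each candidate:
18 ∉ A, 4 ∉ A, 40 ∉ A, 2 ∉ A, 20 ∈ A, 11 ∈ A
Count of candidates in A: 2

2


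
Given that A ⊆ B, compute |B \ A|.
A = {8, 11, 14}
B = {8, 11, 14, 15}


Set A = {8, 11, 14}, |A| = 3
Set B = {8, 11, 14, 15}, |B| = 4
Since A ⊆ B: B \ A = {15}
|B| - |A| = 4 - 3 = 1

1


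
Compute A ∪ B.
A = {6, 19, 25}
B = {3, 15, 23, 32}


Set A = {6, 19, 25}
Set B = {3, 15, 23, 32}
A ∪ B includes all elements in either set.
Elements from A: {6, 19, 25}
Elements from B not already included: {3, 15, 23, 32}
A ∪ B = {3, 6, 15, 19, 23, 25, 32}

{3, 6, 15, 19, 23, 25, 32}


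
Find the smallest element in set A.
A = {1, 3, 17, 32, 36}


Set A = {1, 3, 17, 32, 36}
Elements in ascending order: 1, 3, 17, 32, 36
The smallest element is 1.

1


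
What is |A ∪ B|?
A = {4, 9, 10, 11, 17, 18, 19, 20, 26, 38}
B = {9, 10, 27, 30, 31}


Set A = {4, 9, 10, 11, 17, 18, 19, 20, 26, 38}, |A| = 10
Set B = {9, 10, 27, 30, 31}, |B| = 5
A ∩ B = {9, 10}, |A ∩ B| = 2
|A ∪ B| = |A| + |B| - |A ∩ B| = 10 + 5 - 2 = 13

13


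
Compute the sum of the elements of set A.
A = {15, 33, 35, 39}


Set A = {15, 33, 35, 39}
Sum = 15 + 33 + 35 + 39 = 122

122


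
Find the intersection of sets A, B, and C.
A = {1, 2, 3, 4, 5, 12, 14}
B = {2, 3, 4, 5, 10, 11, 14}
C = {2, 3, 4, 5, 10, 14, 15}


Set A = {1, 2, 3, 4, 5, 12, 14}
Set B = {2, 3, 4, 5, 10, 11, 14}
Set C = {2, 3, 4, 5, 10, 14, 15}
First, A ∩ B = {2, 3, 4, 5, 14}
Then, (A ∩ B) ∩ C = {2, 3, 4, 5, 14}

{2, 3, 4, 5, 14}


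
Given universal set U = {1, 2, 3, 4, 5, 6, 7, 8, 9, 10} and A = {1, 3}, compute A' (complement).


Universal set U = {1, 2, 3, 4, 5, 6, 7, 8, 9, 10}
Set A = {1, 3}
A' = U \ A = elements in U but not in A
Checking each element of U:
1 (in A, exclude), 2 (not in A, include), 3 (in A, exclude), 4 (not in A, include), 5 (not in A, include), 6 (not in A, include), 7 (not in A, include), 8 (not in A, include), 9 (not in A, include), 10 (not in A, include)
A' = {2, 4, 5, 6, 7, 8, 9, 10}

{2, 4, 5, 6, 7, 8, 9, 10}


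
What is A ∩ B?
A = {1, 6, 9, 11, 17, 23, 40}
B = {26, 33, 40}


Set A = {1, 6, 9, 11, 17, 23, 40}
Set B = {26, 33, 40}
A ∩ B includes only elements in both sets.
Check each element of A against B:
1 ✗, 6 ✗, 9 ✗, 11 ✗, 17 ✗, 23 ✗, 40 ✓
A ∩ B = {40}

{40}


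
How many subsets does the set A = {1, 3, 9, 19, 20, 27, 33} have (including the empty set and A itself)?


Set A = {1, 3, 9, 19, 20, 27, 33}
|A| = 7
The power set P(A) contains all subsets of A.
|P(A)| = 2^|A| = 2^7 = 128

128


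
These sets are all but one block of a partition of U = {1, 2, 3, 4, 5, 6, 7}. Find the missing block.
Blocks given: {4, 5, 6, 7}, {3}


U = {1, 2, 3, 4, 5, 6, 7}
Shown blocks: {4, 5, 6, 7}, {3}
A partition's blocks are pairwise disjoint and cover U, so the missing block = U \ (union of shown blocks).
Union of shown blocks: {3, 4, 5, 6, 7}
Missing block = U \ (union) = {1, 2}

{1, 2}


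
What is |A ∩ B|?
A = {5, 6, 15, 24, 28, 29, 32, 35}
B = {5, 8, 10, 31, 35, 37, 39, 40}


Set A = {5, 6, 15, 24, 28, 29, 32, 35}
Set B = {5, 8, 10, 31, 35, 37, 39, 40}
A ∩ B = {5, 35}
|A ∩ B| = 2

2


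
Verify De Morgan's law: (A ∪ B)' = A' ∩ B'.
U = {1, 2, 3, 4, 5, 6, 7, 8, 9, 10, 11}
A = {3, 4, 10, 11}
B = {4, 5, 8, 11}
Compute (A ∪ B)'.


U = {1, 2, 3, 4, 5, 6, 7, 8, 9, 10, 11}
A = {3, 4, 10, 11}, B = {4, 5, 8, 11}
A ∪ B = {3, 4, 5, 8, 10, 11}
(A ∪ B)' = U \ (A ∪ B) = {1, 2, 6, 7, 9}
Verification via A' ∩ B': A' = {1, 2, 5, 6, 7, 8, 9}, B' = {1, 2, 3, 6, 7, 9, 10}
A' ∩ B' = {1, 2, 6, 7, 9} ✓

{1, 2, 6, 7, 9}


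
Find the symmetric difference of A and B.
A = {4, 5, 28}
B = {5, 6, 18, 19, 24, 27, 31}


Set A = {4, 5, 28}
Set B = {5, 6, 18, 19, 24, 27, 31}
A △ B = (A \ B) ∪ (B \ A)
Elements in A but not B: {4, 28}
Elements in B but not A: {6, 18, 19, 24, 27, 31}
A △ B = {4, 6, 18, 19, 24, 27, 28, 31}

{4, 6, 18, 19, 24, 27, 28, 31}


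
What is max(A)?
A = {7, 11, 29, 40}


Set A = {7, 11, 29, 40}
Elements in ascending order: 7, 11, 29, 40
The largest element is 40.

40


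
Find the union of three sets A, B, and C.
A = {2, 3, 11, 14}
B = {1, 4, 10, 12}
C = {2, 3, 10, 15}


Set A = {2, 3, 11, 14}
Set B = {1, 4, 10, 12}
Set C = {2, 3, 10, 15}
First, A ∪ B = {1, 2, 3, 4, 10, 11, 12, 14}
Then, (A ∪ B) ∪ C = {1, 2, 3, 4, 10, 11, 12, 14, 15}

{1, 2, 3, 4, 10, 11, 12, 14, 15}


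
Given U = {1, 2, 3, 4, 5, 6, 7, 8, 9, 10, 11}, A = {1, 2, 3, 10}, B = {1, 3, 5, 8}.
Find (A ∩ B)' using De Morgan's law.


U = {1, 2, 3, 4, 5, 6, 7, 8, 9, 10, 11}
A = {1, 2, 3, 10}, B = {1, 3, 5, 8}
A ∩ B = {1, 3}
(A ∩ B)' = U \ (A ∩ B) = {2, 4, 5, 6, 7, 8, 9, 10, 11}
Verification via A' ∪ B': A' = {4, 5, 6, 7, 8, 9, 11}, B' = {2, 4, 6, 7, 9, 10, 11}
A' ∪ B' = {2, 4, 5, 6, 7, 8, 9, 10, 11} ✓

{2, 4, 5, 6, 7, 8, 9, 10, 11}


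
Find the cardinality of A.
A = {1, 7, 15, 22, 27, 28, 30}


Set A = {1, 7, 15, 22, 27, 28, 30}
Listing elements: 1, 7, 15, 22, 27, 28, 30
Counting: 7 elements
|A| = 7

7


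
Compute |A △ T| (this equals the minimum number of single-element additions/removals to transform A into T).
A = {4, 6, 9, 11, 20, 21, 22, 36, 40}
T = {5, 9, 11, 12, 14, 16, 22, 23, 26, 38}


Set A = {4, 6, 9, 11, 20, 21, 22, 36, 40}
Set T = {5, 9, 11, 12, 14, 16, 22, 23, 26, 38}
Elements to remove from A (in A, not in T): {4, 6, 20, 21, 36, 40} → 6 removals
Elements to add to A (in T, not in A): {5, 12, 14, 16, 23, 26, 38} → 7 additions
Total edits = 6 + 7 = 13

13


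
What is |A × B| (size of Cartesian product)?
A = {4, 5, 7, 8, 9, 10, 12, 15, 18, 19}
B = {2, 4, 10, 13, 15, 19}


Set A = {4, 5, 7, 8, 9, 10, 12, 15, 18, 19} has 10 elements.
Set B = {2, 4, 10, 13, 15, 19} has 6 elements.
|A × B| = |A| × |B| = 10 × 6 = 60

60


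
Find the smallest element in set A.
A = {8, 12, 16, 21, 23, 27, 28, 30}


Set A = {8, 12, 16, 21, 23, 27, 28, 30}
Elements in ascending order: 8, 12, 16, 21, 23, 27, 28, 30
The smallest element is 8.

8


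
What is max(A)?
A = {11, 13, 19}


Set A = {11, 13, 19}
Elements in ascending order: 11, 13, 19
The largest element is 19.

19


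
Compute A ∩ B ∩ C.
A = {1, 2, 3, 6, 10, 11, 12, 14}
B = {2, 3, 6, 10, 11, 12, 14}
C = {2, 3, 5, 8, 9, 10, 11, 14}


Set A = {1, 2, 3, 6, 10, 11, 12, 14}
Set B = {2, 3, 6, 10, 11, 12, 14}
Set C = {2, 3, 5, 8, 9, 10, 11, 14}
First, A ∩ B = {2, 3, 6, 10, 11, 12, 14}
Then, (A ∩ B) ∩ C = {2, 3, 10, 11, 14}

{2, 3, 10, 11, 14}


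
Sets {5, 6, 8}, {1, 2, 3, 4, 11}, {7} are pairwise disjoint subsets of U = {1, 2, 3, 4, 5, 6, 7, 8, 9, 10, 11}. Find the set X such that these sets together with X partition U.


U = {1, 2, 3, 4, 5, 6, 7, 8, 9, 10, 11}
Shown blocks: {5, 6, 8}, {1, 2, 3, 4, 11}, {7}
A partition's blocks are pairwise disjoint and cover U, so the missing block = U \ (union of shown blocks).
Union of shown blocks: {1, 2, 3, 4, 5, 6, 7, 8, 11}
Missing block = U \ (union) = {9, 10}

{9, 10}


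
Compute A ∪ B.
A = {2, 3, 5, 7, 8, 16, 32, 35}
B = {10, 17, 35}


Set A = {2, 3, 5, 7, 8, 16, 32, 35}
Set B = {10, 17, 35}
A ∪ B includes all elements in either set.
Elements from A: {2, 3, 5, 7, 8, 16, 32, 35}
Elements from B not already included: {10, 17}
A ∪ B = {2, 3, 5, 7, 8, 10, 16, 17, 32, 35}

{2, 3, 5, 7, 8, 10, 16, 17, 32, 35}


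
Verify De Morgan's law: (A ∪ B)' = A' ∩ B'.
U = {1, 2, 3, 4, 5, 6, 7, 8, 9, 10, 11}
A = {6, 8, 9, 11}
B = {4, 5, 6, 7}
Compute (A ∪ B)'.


U = {1, 2, 3, 4, 5, 6, 7, 8, 9, 10, 11}
A = {6, 8, 9, 11}, B = {4, 5, 6, 7}
A ∪ B = {4, 5, 6, 7, 8, 9, 11}
(A ∪ B)' = U \ (A ∪ B) = {1, 2, 3, 10}
Verification via A' ∩ B': A' = {1, 2, 3, 4, 5, 7, 10}, B' = {1, 2, 3, 8, 9, 10, 11}
A' ∩ B' = {1, 2, 3, 10} ✓

{1, 2, 3, 10}


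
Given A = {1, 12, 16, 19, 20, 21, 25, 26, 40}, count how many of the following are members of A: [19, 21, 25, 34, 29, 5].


Set A = {1, 12, 16, 19, 20, 21, 25, 26, 40}
Candidates: [19, 21, 25, 34, 29, 5]
Check each candidate:
19 ∈ A, 21 ∈ A, 25 ∈ A, 34 ∉ A, 29 ∉ A, 5 ∉ A
Count of candidates in A: 3

3


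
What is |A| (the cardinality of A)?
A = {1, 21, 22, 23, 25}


Set A = {1, 21, 22, 23, 25}
Listing elements: 1, 21, 22, 23, 25
Counting: 5 elements
|A| = 5

5


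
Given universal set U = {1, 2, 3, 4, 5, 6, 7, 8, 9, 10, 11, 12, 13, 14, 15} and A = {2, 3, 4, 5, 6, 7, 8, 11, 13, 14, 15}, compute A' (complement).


Universal set U = {1, 2, 3, 4, 5, 6, 7, 8, 9, 10, 11, 12, 13, 14, 15}
Set A = {2, 3, 4, 5, 6, 7, 8, 11, 13, 14, 15}
A' = U \ A = elements in U but not in A
Checking each element of U:
1 (not in A, include), 2 (in A, exclude), 3 (in A, exclude), 4 (in A, exclude), 5 (in A, exclude), 6 (in A, exclude), 7 (in A, exclude), 8 (in A, exclude), 9 (not in A, include), 10 (not in A, include), 11 (in A, exclude), 12 (not in A, include), 13 (in A, exclude), 14 (in A, exclude), 15 (in A, exclude)
A' = {1, 9, 10, 12}

{1, 9, 10, 12}


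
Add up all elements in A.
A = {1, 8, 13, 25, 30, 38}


Set A = {1, 8, 13, 25, 30, 38}
Sum = 1 + 8 + 13 + 25 + 30 + 38 = 115

115


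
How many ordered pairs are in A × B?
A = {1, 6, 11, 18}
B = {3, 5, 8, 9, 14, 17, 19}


Set A = {1, 6, 11, 18} has 4 elements.
Set B = {3, 5, 8, 9, 14, 17, 19} has 7 elements.
|A × B| = |A| × |B| = 4 × 7 = 28

28


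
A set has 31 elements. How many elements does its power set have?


The set has 31 elements.
The power set contains all possible subsets.
|P(A)| = 2^|A| = 2^31 = 2147483648

2147483648


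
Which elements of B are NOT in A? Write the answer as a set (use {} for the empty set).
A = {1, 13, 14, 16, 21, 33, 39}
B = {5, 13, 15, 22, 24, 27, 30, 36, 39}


Set A = {1, 13, 14, 16, 21, 33, 39}
Set B = {5, 13, 15, 22, 24, 27, 30, 36, 39}
Check each element of B against A:
5 ∉ A (include), 13 ∈ A, 15 ∉ A (include), 22 ∉ A (include), 24 ∉ A (include), 27 ∉ A (include), 30 ∉ A (include), 36 ∉ A (include), 39 ∈ A
Elements of B not in A: {5, 15, 22, 24, 27, 30, 36}

{5, 15, 22, 24, 27, 30, 36}


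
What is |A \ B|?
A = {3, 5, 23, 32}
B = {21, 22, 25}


Set A = {3, 5, 23, 32}
Set B = {21, 22, 25}
A \ B = {3, 5, 23, 32}
|A \ B| = 4

4


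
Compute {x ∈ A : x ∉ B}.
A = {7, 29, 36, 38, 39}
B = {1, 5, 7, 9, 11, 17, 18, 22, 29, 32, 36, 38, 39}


Set A = {7, 29, 36, 38, 39}
Set B = {1, 5, 7, 9, 11, 17, 18, 22, 29, 32, 36, 38, 39}
Check each element of A against B:
7 ∈ B, 29 ∈ B, 36 ∈ B, 38 ∈ B, 39 ∈ B
Elements of A not in B: {}

{}


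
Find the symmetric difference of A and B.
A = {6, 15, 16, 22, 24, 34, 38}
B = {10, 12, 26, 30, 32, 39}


Set A = {6, 15, 16, 22, 24, 34, 38}
Set B = {10, 12, 26, 30, 32, 39}
A △ B = (A \ B) ∪ (B \ A)
Elements in A but not B: {6, 15, 16, 22, 24, 34, 38}
Elements in B but not A: {10, 12, 26, 30, 32, 39}
A △ B = {6, 10, 12, 15, 16, 22, 24, 26, 30, 32, 34, 38, 39}

{6, 10, 12, 15, 16, 22, 24, 26, 30, 32, 34, 38, 39}


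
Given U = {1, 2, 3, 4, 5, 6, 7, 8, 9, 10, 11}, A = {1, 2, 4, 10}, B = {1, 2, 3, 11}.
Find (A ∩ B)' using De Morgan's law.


U = {1, 2, 3, 4, 5, 6, 7, 8, 9, 10, 11}
A = {1, 2, 4, 10}, B = {1, 2, 3, 11}
A ∩ B = {1, 2}
(A ∩ B)' = U \ (A ∩ B) = {3, 4, 5, 6, 7, 8, 9, 10, 11}
Verification via A' ∪ B': A' = {3, 5, 6, 7, 8, 9, 11}, B' = {4, 5, 6, 7, 8, 9, 10}
A' ∪ B' = {3, 4, 5, 6, 7, 8, 9, 10, 11} ✓

{3, 4, 5, 6, 7, 8, 9, 10, 11}


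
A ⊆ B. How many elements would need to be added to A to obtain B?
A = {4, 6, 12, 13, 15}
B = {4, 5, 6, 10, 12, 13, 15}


Set A = {4, 6, 12, 13, 15}, |A| = 5
Set B = {4, 5, 6, 10, 12, 13, 15}, |B| = 7
Since A ⊆ B: B \ A = {5, 10}
|B| - |A| = 7 - 5 = 2

2


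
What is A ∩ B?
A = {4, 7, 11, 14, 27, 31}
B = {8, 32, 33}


Set A = {4, 7, 11, 14, 27, 31}
Set B = {8, 32, 33}
A ∩ B includes only elements in both sets.
Check each element of A against B:
4 ✗, 7 ✗, 11 ✗, 14 ✗, 27 ✗, 31 ✗
A ∩ B = {}

{}


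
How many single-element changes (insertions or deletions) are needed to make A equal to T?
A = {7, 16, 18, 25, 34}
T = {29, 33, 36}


Set A = {7, 16, 18, 25, 34}
Set T = {29, 33, 36}
Elements to remove from A (in A, not in T): {7, 16, 18, 25, 34} → 5 removals
Elements to add to A (in T, not in A): {29, 33, 36} → 3 additions
Total edits = 5 + 3 = 8

8


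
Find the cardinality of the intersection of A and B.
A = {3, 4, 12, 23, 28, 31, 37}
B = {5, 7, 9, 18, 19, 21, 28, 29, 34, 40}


Set A = {3, 4, 12, 23, 28, 31, 37}
Set B = {5, 7, 9, 18, 19, 21, 28, 29, 34, 40}
A ∩ B = {28}
|A ∩ B| = 1

1


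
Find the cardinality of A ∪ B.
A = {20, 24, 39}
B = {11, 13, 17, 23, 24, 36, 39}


Set A = {20, 24, 39}, |A| = 3
Set B = {11, 13, 17, 23, 24, 36, 39}, |B| = 7
A ∩ B = {24, 39}, |A ∩ B| = 2
|A ∪ B| = |A| + |B| - |A ∩ B| = 3 + 7 - 2 = 8

8


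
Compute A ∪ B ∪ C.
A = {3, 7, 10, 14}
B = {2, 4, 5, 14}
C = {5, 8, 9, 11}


Set A = {3, 7, 10, 14}
Set B = {2, 4, 5, 14}
Set C = {5, 8, 9, 11}
First, A ∪ B = {2, 3, 4, 5, 7, 10, 14}
Then, (A ∪ B) ∪ C = {2, 3, 4, 5, 7, 8, 9, 10, 11, 14}

{2, 3, 4, 5, 7, 8, 9, 10, 11, 14}


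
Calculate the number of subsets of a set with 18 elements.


The set has 18 elements.
The power set contains all possible subsets.
|P(A)| = 2^|A| = 2^18 = 262144

262144


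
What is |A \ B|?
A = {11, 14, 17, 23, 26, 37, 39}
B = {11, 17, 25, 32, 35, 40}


Set A = {11, 14, 17, 23, 26, 37, 39}
Set B = {11, 17, 25, 32, 35, 40}
A \ B = {14, 23, 26, 37, 39}
|A \ B| = 5

5


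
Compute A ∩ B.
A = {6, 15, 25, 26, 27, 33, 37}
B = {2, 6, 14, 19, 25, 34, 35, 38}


Set A = {6, 15, 25, 26, 27, 33, 37}
Set B = {2, 6, 14, 19, 25, 34, 35, 38}
A ∩ B includes only elements in both sets.
Check each element of A against B:
6 ✓, 15 ✗, 25 ✓, 26 ✗, 27 ✗, 33 ✗, 37 ✗
A ∩ B = {6, 25}

{6, 25}


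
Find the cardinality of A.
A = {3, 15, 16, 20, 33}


Set A = {3, 15, 16, 20, 33}
Listing elements: 3, 15, 16, 20, 33
Counting: 5 elements
|A| = 5

5


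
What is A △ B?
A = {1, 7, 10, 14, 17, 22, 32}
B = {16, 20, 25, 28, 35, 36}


Set A = {1, 7, 10, 14, 17, 22, 32}
Set B = {16, 20, 25, 28, 35, 36}
A △ B = (A \ B) ∪ (B \ A)
Elements in A but not B: {1, 7, 10, 14, 17, 22, 32}
Elements in B but not A: {16, 20, 25, 28, 35, 36}
A △ B = {1, 7, 10, 14, 16, 17, 20, 22, 25, 28, 32, 35, 36}

{1, 7, 10, 14, 16, 17, 20, 22, 25, 28, 32, 35, 36}


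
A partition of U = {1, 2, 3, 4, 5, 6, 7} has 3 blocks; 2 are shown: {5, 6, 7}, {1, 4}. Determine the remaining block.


U = {1, 2, 3, 4, 5, 6, 7}
Shown blocks: {5, 6, 7}, {1, 4}
A partition's blocks are pairwise disjoint and cover U, so the missing block = U \ (union of shown blocks).
Union of shown blocks: {1, 4, 5, 6, 7}
Missing block = U \ (union) = {2, 3}

{2, 3}


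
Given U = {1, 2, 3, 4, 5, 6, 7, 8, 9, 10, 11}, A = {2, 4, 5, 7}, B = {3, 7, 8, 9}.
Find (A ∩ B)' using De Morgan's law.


U = {1, 2, 3, 4, 5, 6, 7, 8, 9, 10, 11}
A = {2, 4, 5, 7}, B = {3, 7, 8, 9}
A ∩ B = {7}
(A ∩ B)' = U \ (A ∩ B) = {1, 2, 3, 4, 5, 6, 8, 9, 10, 11}
Verification via A' ∪ B': A' = {1, 3, 6, 8, 9, 10, 11}, B' = {1, 2, 4, 5, 6, 10, 11}
A' ∪ B' = {1, 2, 3, 4, 5, 6, 8, 9, 10, 11} ✓

{1, 2, 3, 4, 5, 6, 8, 9, 10, 11}


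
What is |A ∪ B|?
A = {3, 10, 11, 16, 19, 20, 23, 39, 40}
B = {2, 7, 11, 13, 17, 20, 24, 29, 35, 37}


Set A = {3, 10, 11, 16, 19, 20, 23, 39, 40}, |A| = 9
Set B = {2, 7, 11, 13, 17, 20, 24, 29, 35, 37}, |B| = 10
A ∩ B = {11, 20}, |A ∩ B| = 2
|A ∪ B| = |A| + |B| - |A ∩ B| = 9 + 10 - 2 = 17

17


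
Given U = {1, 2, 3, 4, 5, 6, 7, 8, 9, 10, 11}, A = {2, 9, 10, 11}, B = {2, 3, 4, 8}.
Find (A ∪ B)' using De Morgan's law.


U = {1, 2, 3, 4, 5, 6, 7, 8, 9, 10, 11}
A = {2, 9, 10, 11}, B = {2, 3, 4, 8}
A ∪ B = {2, 3, 4, 8, 9, 10, 11}
(A ∪ B)' = U \ (A ∪ B) = {1, 5, 6, 7}
Verification via A' ∩ B': A' = {1, 3, 4, 5, 6, 7, 8}, B' = {1, 5, 6, 7, 9, 10, 11}
A' ∩ B' = {1, 5, 6, 7} ✓

{1, 5, 6, 7}


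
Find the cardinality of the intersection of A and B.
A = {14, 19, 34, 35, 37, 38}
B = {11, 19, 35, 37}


Set A = {14, 19, 34, 35, 37, 38}
Set B = {11, 19, 35, 37}
A ∩ B = {19, 35, 37}
|A ∩ B| = 3

3


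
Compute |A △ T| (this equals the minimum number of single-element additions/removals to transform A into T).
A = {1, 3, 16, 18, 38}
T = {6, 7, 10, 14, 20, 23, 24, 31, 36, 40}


Set A = {1, 3, 16, 18, 38}
Set T = {6, 7, 10, 14, 20, 23, 24, 31, 36, 40}
Elements to remove from A (in A, not in T): {1, 3, 16, 18, 38} → 5 removals
Elements to add to A (in T, not in A): {6, 7, 10, 14, 20, 23, 24, 31, 36, 40} → 10 additions
Total edits = 5 + 10 = 15

15


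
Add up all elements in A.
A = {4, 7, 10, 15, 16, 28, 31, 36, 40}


Set A = {4, 7, 10, 15, 16, 28, 31, 36, 40}
Sum = 4 + 7 + 10 + 15 + 16 + 28 + 31 + 36 + 40 = 187

187


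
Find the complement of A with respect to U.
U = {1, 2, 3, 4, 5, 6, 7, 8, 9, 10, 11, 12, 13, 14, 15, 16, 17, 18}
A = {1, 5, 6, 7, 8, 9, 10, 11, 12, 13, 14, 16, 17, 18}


Universal set U = {1, 2, 3, 4, 5, 6, 7, 8, 9, 10, 11, 12, 13, 14, 15, 16, 17, 18}
Set A = {1, 5, 6, 7, 8, 9, 10, 11, 12, 13, 14, 16, 17, 18}
A' = U \ A = elements in U but not in A
Checking each element of U:
1 (in A, exclude), 2 (not in A, include), 3 (not in A, include), 4 (not in A, include), 5 (in A, exclude), 6 (in A, exclude), 7 (in A, exclude), 8 (in A, exclude), 9 (in A, exclude), 10 (in A, exclude), 11 (in A, exclude), 12 (in A, exclude), 13 (in A, exclude), 14 (in A, exclude), 15 (not in A, include), 16 (in A, exclude), 17 (in A, exclude), 18 (in A, exclude)
A' = {2, 3, 4, 15}

{2, 3, 4, 15}


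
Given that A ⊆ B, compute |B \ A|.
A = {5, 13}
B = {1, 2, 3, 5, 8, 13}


Set A = {5, 13}, |A| = 2
Set B = {1, 2, 3, 5, 8, 13}, |B| = 6
Since A ⊆ B: B \ A = {1, 2, 3, 8}
|B| - |A| = 6 - 2 = 4

4


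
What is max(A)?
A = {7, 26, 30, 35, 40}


Set A = {7, 26, 30, 35, 40}
Elements in ascending order: 7, 26, 30, 35, 40
The largest element is 40.

40


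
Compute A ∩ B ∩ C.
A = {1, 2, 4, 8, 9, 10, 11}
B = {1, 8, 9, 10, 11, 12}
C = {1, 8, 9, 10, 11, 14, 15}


Set A = {1, 2, 4, 8, 9, 10, 11}
Set B = {1, 8, 9, 10, 11, 12}
Set C = {1, 8, 9, 10, 11, 14, 15}
First, A ∩ B = {1, 8, 9, 10, 11}
Then, (A ∩ B) ∩ C = {1, 8, 9, 10, 11}

{1, 8, 9, 10, 11}


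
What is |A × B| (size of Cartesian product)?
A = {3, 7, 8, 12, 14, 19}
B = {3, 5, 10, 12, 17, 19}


Set A = {3, 7, 8, 12, 14, 19} has 6 elements.
Set B = {3, 5, 10, 12, 17, 19} has 6 elements.
|A × B| = |A| × |B| = 6 × 6 = 36

36


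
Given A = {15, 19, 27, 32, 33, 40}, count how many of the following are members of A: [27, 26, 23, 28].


Set A = {15, 19, 27, 32, 33, 40}
Candidates: [27, 26, 23, 28]
Check each candidate:
27 ∈ A, 26 ∉ A, 23 ∉ A, 28 ∉ A
Count of candidates in A: 1

1
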